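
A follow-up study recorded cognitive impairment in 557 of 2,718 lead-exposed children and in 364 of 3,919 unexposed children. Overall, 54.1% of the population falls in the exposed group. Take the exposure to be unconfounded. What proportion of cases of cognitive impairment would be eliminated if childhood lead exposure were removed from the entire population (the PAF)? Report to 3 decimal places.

p₁ = P(outcome | exposed) = 557/2718 = 0.20493
p₀ = P(outcome | unexposed) = 364/3919 = 0.092881
Overall risk P(Y=1) = π·p₁ + (1−π)·p₀ = 0.541×0.20493 + 0.459×0.092881 = 0.1535.
Under exogeneity, PAF = [P(Y=1) − p₀] / P(Y=1).
PAF = (0.1535 − 0.092881) / 0.1535 ≈ 0.3949

PAF ≈ 0.395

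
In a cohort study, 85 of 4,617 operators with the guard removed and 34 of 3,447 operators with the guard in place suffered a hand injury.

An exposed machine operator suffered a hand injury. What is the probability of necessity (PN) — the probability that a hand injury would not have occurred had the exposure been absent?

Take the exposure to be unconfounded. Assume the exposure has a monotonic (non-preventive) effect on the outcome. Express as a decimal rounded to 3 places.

PN ≈ 0.464

p₁ = P(outcome | exposed) = 85/4617 = 0.01841
p₀ = P(outcome | unexposed) = 34/3447 = 0.0098636
Under exogeneity and monotonicity, PN = (p₁ − p₀) / p₁.
PN = (0.01841 − 0.0098636) / 0.01841 = 0.0085466 / 0.01841 ≈ 0.4642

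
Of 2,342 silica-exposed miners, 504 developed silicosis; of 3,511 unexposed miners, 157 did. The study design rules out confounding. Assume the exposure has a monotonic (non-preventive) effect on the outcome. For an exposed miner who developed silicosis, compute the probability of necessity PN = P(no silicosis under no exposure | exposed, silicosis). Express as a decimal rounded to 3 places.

p₁ = P(outcome | exposed) = 504/2342 = 0.2152
p₀ = P(outcome | unexposed) = 157/3511 = 0.044717
Under exogeneity and monotonicity, PN = (p₁ − p₀) / p₁.
PN = (0.2152 − 0.044717) / 0.2152 = 0.17048 / 0.2152 ≈ 0.7922

PN ≈ 0.792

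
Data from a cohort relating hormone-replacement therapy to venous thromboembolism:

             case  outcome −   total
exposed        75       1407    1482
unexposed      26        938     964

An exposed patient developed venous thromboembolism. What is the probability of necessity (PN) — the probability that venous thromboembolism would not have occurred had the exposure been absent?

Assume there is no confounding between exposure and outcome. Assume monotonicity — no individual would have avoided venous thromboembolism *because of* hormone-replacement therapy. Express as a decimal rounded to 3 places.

PN ≈ 0.467

p₁ = P(outcome | exposed) = 75/1482 = 0.050607
p₀ = P(outcome | unexposed) = 26/964 = 0.026971
Under exogeneity and monotonicity, PN = (p₁ − p₀) / p₁.
PN = (0.050607 − 0.026971) / 0.050607 = 0.023636 / 0.050607 ≈ 0.4671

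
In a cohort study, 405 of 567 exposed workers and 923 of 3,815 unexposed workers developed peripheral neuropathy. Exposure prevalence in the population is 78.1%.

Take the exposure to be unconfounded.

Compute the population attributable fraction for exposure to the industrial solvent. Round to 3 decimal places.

p₁ = P(outcome | exposed) = 405/567 = 0.71429
p₀ = P(outcome | unexposed) = 923/3815 = 0.24194
Overall risk P(Y=1) = π·p₁ + (1−π)·p₀ = 0.781×0.71429 + 0.219×0.24194 = 0.61084.
Under exogeneity, PAF = [P(Y=1) − p₀] / P(Y=1).
PAF = (0.61084 − 0.24194) / 0.61084 ≈ 0.6039

PAF ≈ 0.604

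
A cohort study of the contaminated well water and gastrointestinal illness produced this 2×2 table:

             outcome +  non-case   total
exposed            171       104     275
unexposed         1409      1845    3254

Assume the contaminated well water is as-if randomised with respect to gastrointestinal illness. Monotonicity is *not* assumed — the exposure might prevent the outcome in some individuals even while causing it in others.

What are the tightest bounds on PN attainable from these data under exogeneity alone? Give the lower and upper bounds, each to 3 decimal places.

p₁ = P(outcome | exposed) = 171/275 = 0.62182
p₀ = P(outcome | unexposed) = 1409/3254 = 0.43301
Under exogeneity alone the bounds on PN are max{0,(p₁−p₀)/p₁} ≤ PN ≤ min{1,(1−p₀)/p₁}.
  lower = (p₁ − p₀)/p₁ = 0.18881 / 0.62182 ≈ 0.3036
  upper = min{1, (1 − p₀)/p₁} = 0.56699 / 0.62182 ≈ 0.9118

0.304 ≤ PN ≤ 0.912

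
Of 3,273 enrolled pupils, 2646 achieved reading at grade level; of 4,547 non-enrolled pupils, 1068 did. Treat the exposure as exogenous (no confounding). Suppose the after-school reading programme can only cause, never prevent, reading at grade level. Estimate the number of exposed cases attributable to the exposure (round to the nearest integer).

p₁ = P(outcome | exposed) = 2646/3273 = 0.80843
p₀ = P(outcome | unexposed) = 1068/4547 = 0.23488
PN = (p₁ − p₀)/p₁ = (0.80843 − 0.23488) / 0.80843 ≈ 0.70946.
Attributable cases ≈ PN × (exposed cases) = 0.70946 × 2646 ≈ 1877.24.

about 1877 cases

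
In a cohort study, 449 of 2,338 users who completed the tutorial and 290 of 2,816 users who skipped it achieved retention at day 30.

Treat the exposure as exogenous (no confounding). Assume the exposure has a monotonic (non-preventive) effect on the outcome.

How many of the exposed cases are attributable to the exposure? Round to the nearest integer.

about 208 cases

p₁ = P(outcome | exposed) = 449/2338 = 0.19204
p₀ = P(outcome | unexposed) = 290/2816 = 0.10298
PN = (p₁ − p₀)/p₁ = (0.19204 − 0.10298) / 0.19204 ≈ 0.46375.
Attributable cases ≈ PN × (exposed cases) = 0.46375 × 449 ≈ 208.23.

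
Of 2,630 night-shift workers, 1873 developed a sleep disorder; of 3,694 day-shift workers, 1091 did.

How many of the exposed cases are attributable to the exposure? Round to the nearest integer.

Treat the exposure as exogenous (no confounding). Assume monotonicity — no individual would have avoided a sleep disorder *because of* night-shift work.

about 1096 cases

p₁ = P(outcome | exposed) = 1873/2630 = 0.71217
p₀ = P(outcome | unexposed) = 1091/3694 = 0.29534
PN = (p₁ − p₀)/p₁ = (0.71217 − 0.29534) / 0.71217 ≈ 0.58529.
Attributable cases ≈ PN × (exposed cases) = 0.58529 × 1873 ≈ 1096.25.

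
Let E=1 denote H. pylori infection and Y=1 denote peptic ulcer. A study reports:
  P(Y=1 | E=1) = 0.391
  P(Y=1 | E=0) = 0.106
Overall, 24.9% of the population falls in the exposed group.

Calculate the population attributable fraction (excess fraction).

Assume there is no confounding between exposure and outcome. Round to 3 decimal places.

Let p₁ = 0.391, p₀ = 0.106.
Overall risk P(Y=1) = π·p₁ + (1−π)·p₀ = 0.249×0.391 + 0.751×0.106 = 0.17696.
Under exogeneity, PAF = [P(Y=1) − p₀] / P(Y=1).
PAF = (0.17696 − 0.106) / 0.17696 ≈ 0.4010

PAF ≈ 0.401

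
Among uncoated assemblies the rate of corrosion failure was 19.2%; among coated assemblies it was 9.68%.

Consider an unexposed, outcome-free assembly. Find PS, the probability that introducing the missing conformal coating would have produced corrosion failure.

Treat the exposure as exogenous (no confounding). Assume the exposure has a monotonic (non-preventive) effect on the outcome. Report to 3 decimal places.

p₁ = 0.192, p₀ = 0.0968.
Under exogeneity and monotonicity, PS = (p₁ − p₀) / (1 − p₀).
PS = (0.192 − 0.0968) / (1 − 0.0968) = 0.0952 / 0.9032 ≈ 0.1054

PS ≈ 0.105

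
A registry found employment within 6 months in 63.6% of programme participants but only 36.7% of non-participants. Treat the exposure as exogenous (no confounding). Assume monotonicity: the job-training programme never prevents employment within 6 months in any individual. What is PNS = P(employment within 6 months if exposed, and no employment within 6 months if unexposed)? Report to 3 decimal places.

PNS ≈ 0.269

p₁ = 0.636, p₀ = 0.367.
Under exogeneity and monotonicity, PNS = p₁ − p₀.
PNS = 0.636 − 0.367 = 0.269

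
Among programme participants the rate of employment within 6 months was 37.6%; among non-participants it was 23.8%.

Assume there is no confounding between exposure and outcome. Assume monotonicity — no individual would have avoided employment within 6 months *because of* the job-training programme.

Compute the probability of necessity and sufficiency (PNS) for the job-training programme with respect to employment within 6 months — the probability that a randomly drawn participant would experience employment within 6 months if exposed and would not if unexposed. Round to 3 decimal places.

p₁ = 0.376, p₀ = 0.238.
Under exogeneity and monotonicity, PNS = p₁ − p₀.
PNS = 0.376 − 0.238 = 0.138

PNS ≈ 0.138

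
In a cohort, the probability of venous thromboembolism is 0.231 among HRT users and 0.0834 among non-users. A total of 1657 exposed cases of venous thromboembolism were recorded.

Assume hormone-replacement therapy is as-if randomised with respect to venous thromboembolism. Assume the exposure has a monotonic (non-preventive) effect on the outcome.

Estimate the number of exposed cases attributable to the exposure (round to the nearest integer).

Let p₁ = 0.231, p₀ = 0.0834.
PN = (p₁ − p₀)/p₁ = (0.231 − 0.0834) / 0.231 ≈ 0.63896.
Attributable cases ≈ PN × (exposed cases) = 0.63896 × 1657 ≈ 1058.76.

about 1059 cases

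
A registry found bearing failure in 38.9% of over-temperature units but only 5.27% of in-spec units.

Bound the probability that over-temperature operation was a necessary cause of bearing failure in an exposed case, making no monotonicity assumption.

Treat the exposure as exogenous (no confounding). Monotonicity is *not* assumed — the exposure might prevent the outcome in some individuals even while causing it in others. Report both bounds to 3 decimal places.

p₁ = 0.389, p₀ = 0.0527.
Under exogeneity alone the bounds on PN are max{0,(p₁−p₀)/p₁} ≤ PN ≤ min{1,(1−p₀)/p₁}.
  lower = (p₁ − p₀)/p₁ = 0.3363 / 0.389 ≈ 0.8645
  upper = min{1, (1 − p₀)/p₁} = 0.9473 / 0.389 ≈ 2.4352 → capped at 1

0.865 ≤ PN ≤ 1.000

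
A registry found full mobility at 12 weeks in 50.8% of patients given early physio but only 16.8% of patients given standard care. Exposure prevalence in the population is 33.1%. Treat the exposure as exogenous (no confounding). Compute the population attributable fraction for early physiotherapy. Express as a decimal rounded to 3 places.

PAF ≈ 0.401

p₁ = 0.508, p₀ = 0.168.
Overall risk P(Y=1) = π·p₁ + (1−π)·p₀ = 0.331×0.508 + 0.669×0.168 = 0.28054.
Under exogeneity, PAF = [P(Y=1) − p₀] / P(Y=1).
PAF = (0.28054 − 0.168) / 0.28054 ≈ 0.4012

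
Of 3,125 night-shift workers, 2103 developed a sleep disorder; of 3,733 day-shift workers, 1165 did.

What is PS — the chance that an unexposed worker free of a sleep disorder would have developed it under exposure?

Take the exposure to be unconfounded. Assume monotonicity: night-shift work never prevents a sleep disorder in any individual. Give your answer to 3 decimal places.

PS ≈ 0.525

p₁ = P(outcome | exposed) = 2103/3125 = 0.67296
p₀ = P(outcome | unexposed) = 1165/3733 = 0.31208
Under exogeneity and monotonicity, PS = (p₁ − p₀) / (1 − p₀).
PS = (0.67296 − 0.31208) / (1 − 0.31208) = 0.36088 / 0.68792 ≈ 0.5246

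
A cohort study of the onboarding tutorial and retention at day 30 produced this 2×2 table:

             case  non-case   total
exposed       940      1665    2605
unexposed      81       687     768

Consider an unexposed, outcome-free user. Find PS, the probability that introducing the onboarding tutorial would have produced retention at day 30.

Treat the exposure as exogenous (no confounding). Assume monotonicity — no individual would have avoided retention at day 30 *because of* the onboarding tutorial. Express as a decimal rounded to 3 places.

p₁ = P(outcome | exposed) = 940/2605 = 0.36084
p₀ = P(outcome | unexposed) = 81/768 = 0.10547
Under exogeneity and monotonicity, PS = (p₁ − p₀)/(1 − p₀).
PS = (0.36084 − 0.10547) / 0.89453 ≈ 0.2855

PS ≈ 0.285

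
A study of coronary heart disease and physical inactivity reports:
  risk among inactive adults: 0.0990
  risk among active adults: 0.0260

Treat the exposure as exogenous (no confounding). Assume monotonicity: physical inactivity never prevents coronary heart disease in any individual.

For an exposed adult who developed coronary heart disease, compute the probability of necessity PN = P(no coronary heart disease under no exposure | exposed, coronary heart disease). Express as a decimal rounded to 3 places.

Let p₁ = 0.099, p₀ = 0.026.
Under exogeneity and monotonicity, PN = (p₁ − p₀) / p₁.
PN = (0.099 − 0.026) / 0.099 = 0.073 / 0.099 ≈ 0.7374

PN ≈ 0.737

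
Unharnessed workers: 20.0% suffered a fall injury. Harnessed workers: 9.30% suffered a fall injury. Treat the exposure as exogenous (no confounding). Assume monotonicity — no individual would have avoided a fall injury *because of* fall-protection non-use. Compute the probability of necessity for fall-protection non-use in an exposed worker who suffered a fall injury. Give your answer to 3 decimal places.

p₁ = 0.2, p₀ = 0.093.
Under exogeneity and monotonicity, PN = (p₁ − p₀) / p₁.
PN = (0.2 − 0.093) / 0.2 = 0.107 / 0.2 ≈ 0.5350

PN ≈ 0.535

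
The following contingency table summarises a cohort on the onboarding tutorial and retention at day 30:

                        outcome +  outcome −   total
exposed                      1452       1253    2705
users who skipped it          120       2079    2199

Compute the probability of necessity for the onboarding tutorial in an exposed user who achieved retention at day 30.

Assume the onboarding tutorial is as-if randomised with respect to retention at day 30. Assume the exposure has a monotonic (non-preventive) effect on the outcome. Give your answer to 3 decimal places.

p₁ = P(outcome | exposed) = 1452/2705 = 0.53678
p₀ = P(outcome | unexposed) = 120/2199 = 0.05457
Under exogeneity and monotonicity, PN = (p₁ − p₀)/p₁.
PN = (0.53678 − 0.05457) / 0.53678 ≈ 0.8983

PN ≈ 0.898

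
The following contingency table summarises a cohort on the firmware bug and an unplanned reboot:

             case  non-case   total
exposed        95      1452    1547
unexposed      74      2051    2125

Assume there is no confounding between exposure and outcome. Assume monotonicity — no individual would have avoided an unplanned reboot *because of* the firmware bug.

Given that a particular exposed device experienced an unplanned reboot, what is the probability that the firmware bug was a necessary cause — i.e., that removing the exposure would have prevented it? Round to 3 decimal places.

PN ≈ 0.433

p₁ = P(outcome | exposed) = 95/1547 = 0.061409
p₀ = P(outcome | unexposed) = 74/2125 = 0.034824
Under exogeneity and monotonicity, PN = (p₁ − p₀)/p₁.
PN = (0.061409 − 0.034824) / 0.061409 ≈ 0.4329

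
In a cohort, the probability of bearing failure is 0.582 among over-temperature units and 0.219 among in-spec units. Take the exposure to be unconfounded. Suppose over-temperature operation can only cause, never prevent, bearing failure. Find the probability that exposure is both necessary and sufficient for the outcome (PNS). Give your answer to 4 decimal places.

PNS ≈ 0.3630

Let p₁ = 0.582, p₀ = 0.219.
Under exogeneity and monotonicity, PNS = p₁ − p₀.
PNS = 0.582 − 0.219 = 0.363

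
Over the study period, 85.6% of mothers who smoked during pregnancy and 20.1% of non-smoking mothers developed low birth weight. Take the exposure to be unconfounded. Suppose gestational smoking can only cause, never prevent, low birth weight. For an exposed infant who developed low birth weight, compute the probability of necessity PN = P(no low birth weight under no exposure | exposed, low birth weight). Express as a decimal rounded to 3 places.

PN ≈ 0.765

p₁ = 0.856, p₀ = 0.201.
Under exogeneity and monotonicity, PN = (p₁ − p₀) / p₁.
PN = (0.856 − 0.201) / 0.856 = 0.655 / 0.856 ≈ 0.7652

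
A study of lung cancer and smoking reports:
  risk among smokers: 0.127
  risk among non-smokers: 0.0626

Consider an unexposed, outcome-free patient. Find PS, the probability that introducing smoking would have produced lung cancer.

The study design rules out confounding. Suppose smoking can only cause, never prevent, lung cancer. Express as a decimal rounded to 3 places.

PS ≈ 0.069

Let p₁ = 0.127, p₀ = 0.0626.
Under exogeneity and monotonicity, PS = (p₁ − p₀) / (1 − p₀).
PS = (0.127 − 0.0626) / (1 − 0.0626) = 0.0644 / 0.9374 ≈ 0.0687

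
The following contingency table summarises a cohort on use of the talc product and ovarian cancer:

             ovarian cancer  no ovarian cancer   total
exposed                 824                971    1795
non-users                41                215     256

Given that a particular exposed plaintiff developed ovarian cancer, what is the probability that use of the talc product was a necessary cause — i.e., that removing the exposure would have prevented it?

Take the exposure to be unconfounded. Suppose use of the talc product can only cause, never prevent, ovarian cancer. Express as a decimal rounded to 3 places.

p₁ = P(outcome | exposed) = 824/1795 = 0.45905
p₀ = P(outcome | unexposed) = 41/256 = 0.16016
Under exogeneity and monotonicity, PN = (p₁ − p₀)/p₁.
PN = (0.45905 − 0.16016) / 0.45905 ≈ 0.6511

PN ≈ 0.651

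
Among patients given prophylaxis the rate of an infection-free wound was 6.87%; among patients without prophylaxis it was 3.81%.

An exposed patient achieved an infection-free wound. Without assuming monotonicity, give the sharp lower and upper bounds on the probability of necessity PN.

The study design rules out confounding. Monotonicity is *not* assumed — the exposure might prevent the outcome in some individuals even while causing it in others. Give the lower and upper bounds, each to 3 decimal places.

p₁ = 0.0687, p₀ = 0.0381.
Under exogeneity alone the bounds on PN are max{0,(p₁−p₀)/p₁} ≤ PN ≤ min{1,(1−p₀)/p₁}.
  lower = (p₁ − p₀)/p₁ = 0.0306 / 0.0687 ≈ 0.4454
  upper = min{1, (1 − p₀)/p₁} = 0.9619 / 0.0687 ≈ 14.0015 → capped at 1

0.445 ≤ PN ≤ 1.000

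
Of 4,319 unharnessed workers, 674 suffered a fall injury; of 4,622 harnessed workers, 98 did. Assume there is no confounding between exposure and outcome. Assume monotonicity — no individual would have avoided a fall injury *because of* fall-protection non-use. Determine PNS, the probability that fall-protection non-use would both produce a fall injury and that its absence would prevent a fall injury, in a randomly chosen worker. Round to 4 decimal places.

PNS ≈ 0.1349

p₁ = P(outcome | exposed) = 674/4319 = 0.15605
p₀ = P(outcome | unexposed) = 98/4622 = 0.021203
Under exogeneity and monotonicity, PNS = p₁ − p₀.
PNS = 0.15605 − 0.021203 = 0.13485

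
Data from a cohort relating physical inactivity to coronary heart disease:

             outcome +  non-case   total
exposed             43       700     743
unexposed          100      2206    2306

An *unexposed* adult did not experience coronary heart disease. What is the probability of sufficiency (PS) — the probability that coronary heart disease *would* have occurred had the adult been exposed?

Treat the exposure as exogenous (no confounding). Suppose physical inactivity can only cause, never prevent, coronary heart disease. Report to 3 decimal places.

p₁ = P(outcome | exposed) = 43/743 = 0.057873
p₀ = P(outcome | unexposed) = 100/2306 = 0.043365
Under exogeneity and monotonicity, PS = (p₁ − p₀) / (1 − p₀).
PS = (0.057873 − 0.043365) / (1 − 0.043365) = 0.014508 / 0.95663 ≈ 0.0152

PS ≈ 0.015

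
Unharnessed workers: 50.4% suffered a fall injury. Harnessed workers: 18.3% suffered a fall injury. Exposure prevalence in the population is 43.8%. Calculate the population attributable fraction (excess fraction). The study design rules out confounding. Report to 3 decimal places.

PAF ≈ 0.434

p₁ = 0.504, p₀ = 0.183.
Overall risk P(Y=1) = π·p₁ + (1−π)·p₀ = 0.438×0.504 + 0.562×0.183 = 0.3236.
Under exogeneity, PAF = [P(Y=1) − p₀] / P(Y=1).
PAF = (0.3236 − 0.183) / 0.3236 ≈ 0.4345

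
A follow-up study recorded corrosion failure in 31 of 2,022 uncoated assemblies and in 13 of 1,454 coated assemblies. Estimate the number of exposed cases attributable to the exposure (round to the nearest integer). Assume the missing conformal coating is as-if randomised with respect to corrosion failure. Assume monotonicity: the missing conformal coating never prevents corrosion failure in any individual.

about 13 cases

p₁ = P(outcome | exposed) = 31/2022 = 0.015331
p₀ = P(outcome | unexposed) = 13/1454 = 0.0089409
PN = (p₁ − p₀)/p₁ = (0.015331 − 0.0089409) / 0.015331 ≈ 0.41683.
Attributable cases ≈ PN × (exposed cases) = 0.41683 × 31 ≈ 12.92.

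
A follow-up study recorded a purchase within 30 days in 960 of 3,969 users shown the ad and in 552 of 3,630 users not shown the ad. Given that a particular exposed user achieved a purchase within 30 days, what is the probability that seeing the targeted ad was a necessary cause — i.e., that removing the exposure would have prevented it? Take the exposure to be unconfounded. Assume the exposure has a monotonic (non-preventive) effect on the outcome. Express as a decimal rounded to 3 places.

p₁ = P(outcome | exposed) = 960/3969 = 0.24187
p₀ = P(outcome | unexposed) = 552/3630 = 0.15207
Under exogeneity and monotonicity, PN = (p₁ − p₀) / p₁.
PN = (0.24187 − 0.15207) / 0.24187 = 0.089808 / 0.24187 ≈ 0.3713

PN ≈ 0.371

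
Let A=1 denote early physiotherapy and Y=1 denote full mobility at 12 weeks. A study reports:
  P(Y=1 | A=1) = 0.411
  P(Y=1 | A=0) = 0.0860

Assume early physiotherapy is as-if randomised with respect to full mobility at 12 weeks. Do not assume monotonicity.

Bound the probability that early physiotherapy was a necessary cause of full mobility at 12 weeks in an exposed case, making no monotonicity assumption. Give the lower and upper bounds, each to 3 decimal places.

0.791 ≤ PN ≤ 1.000

Let p₁ = 0.411, p₀ = 0.086.
Under exogeneity alone the bounds on PN are max{0,(p₁−p₀)/p₁} ≤ PN ≤ min{1,(1−p₀)/p₁}.
  lower = (p₁ − p₀)/p₁ = 0.325 / 0.411 ≈ 0.7908
  upper = min{1, (1 − p₀)/p₁} = 0.914 / 0.411 ≈ 2.2238 → capped at 1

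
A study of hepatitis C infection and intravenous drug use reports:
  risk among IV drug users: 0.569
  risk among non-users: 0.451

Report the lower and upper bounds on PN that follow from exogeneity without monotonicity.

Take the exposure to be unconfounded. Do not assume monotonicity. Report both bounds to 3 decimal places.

Let p₁ = 0.569, p₀ = 0.451.
Under exogeneity alone the bounds on PN are max{0,(p₁−p₀)/p₁} ≤ PN ≤ min{1,(1−p₀)/p₁}.
  lower = (p₁ − p₀)/p₁ = 0.118 / 0.569 ≈ 0.2074
  upper = min{1, (1 − p₀)/p₁} = 0.549 / 0.569 ≈ 0.9649

0.207 ≤ PN ≤ 0.965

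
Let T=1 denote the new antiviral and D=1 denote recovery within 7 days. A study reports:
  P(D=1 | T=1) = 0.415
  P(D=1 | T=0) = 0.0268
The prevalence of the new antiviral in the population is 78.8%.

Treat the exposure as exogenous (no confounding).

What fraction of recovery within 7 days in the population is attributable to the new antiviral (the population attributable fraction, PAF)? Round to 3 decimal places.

Let p₁ = 0.415, p₀ = 0.0268.
Overall risk P(Y=1) = π·p₁ + (1−π)·p₀ = 0.788×0.415 + 0.212×0.0268 = 0.3327.
Under exogeneity, PAF = [P(Y=1) − p₀] / P(Y=1).
PAF = (0.3327 − 0.0268) / 0.3327 ≈ 0.9194

PAF ≈ 0.919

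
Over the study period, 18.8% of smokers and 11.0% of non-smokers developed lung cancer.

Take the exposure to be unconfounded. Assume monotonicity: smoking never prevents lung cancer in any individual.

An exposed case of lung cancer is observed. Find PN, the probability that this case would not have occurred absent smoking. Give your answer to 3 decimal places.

p₁ = 0.188, p₀ = 0.11.
Under exogeneity and monotonicity, PN = (p₁ − p₀) / p₁.
PN = (0.188 − 0.11) / 0.188 = 0.078 / 0.188 ≈ 0.4149

PN ≈ 0.415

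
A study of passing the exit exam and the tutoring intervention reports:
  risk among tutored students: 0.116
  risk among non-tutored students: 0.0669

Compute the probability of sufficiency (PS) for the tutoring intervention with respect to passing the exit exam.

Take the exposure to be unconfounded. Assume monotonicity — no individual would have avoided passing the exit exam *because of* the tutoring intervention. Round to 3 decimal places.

PS ≈ 0.053

Let p₁ = 0.116, p₀ = 0.0669.
Under exogeneity and monotonicity, PS = (p₁ − p₀) / (1 − p₀).
PS = (0.116 − 0.0669) / (1 − 0.0669) = 0.0491 / 0.9331 ≈ 0.0526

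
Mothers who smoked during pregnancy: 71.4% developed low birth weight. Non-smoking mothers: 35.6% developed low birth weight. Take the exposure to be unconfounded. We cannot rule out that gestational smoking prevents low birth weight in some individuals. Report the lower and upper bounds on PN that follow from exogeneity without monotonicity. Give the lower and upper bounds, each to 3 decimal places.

p₁ = 0.714, p₀ = 0.356.
Under exogeneity alone the bounds on PN are max{0,(p₁−p₀)/p₁} ≤ PN ≤ min{1,(1−p₀)/p₁}.
  lower = (p₁ − p₀)/p₁ = 0.358 / 0.714 ≈ 0.5014
  upper = min{1, (1 − p₀)/p₁} = 0.644 / 0.714 ≈ 0.9020

0.501 ≤ PN ≤ 0.902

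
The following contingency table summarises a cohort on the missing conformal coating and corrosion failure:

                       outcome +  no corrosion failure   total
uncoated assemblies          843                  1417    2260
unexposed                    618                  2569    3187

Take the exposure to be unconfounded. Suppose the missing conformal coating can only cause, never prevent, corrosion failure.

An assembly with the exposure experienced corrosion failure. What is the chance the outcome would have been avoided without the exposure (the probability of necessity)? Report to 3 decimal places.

p₁ = P(outcome | exposed) = 843/2260 = 0.37301
p₀ = P(outcome | unexposed) = 618/3187 = 0.19391
Under exogeneity and monotonicity, PN = (p₁ − p₀) / p₁.
PN = (0.37301 − 0.19391) / 0.37301 = 0.1791 / 0.37301 ≈ 0.4801

PN ≈ 0.480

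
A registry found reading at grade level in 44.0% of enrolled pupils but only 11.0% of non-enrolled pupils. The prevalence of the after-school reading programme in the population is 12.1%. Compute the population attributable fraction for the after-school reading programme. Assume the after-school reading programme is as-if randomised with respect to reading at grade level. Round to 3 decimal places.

PAF ≈ 0.266

p₁ = 0.44, p₀ = 0.11.
Overall risk P(Y=1) = π·p₁ + (1−π)·p₀ = 0.121×0.44 + 0.879×0.11 = 0.14993.
Under exogeneity, PAF = [P(Y=1) − p₀] / P(Y=1).
PAF = (0.14993 − 0.11) / 0.14993 ≈ 0.2663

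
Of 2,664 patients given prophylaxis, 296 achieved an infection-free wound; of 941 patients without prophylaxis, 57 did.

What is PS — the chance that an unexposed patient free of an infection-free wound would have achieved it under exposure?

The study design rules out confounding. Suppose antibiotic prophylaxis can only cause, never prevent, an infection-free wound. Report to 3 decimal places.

PS ≈ 0.054

p₁ = P(outcome | exposed) = 296/2664 = 0.11111
p₀ = P(outcome | unexposed) = 57/941 = 0.060574
Under exogeneity and monotonicity, PS = (p₁ − p₀) / (1 − p₀).
PS = (0.11111 − 0.060574) / (1 − 0.060574) = 0.050537 / 0.93943 ≈ 0.0538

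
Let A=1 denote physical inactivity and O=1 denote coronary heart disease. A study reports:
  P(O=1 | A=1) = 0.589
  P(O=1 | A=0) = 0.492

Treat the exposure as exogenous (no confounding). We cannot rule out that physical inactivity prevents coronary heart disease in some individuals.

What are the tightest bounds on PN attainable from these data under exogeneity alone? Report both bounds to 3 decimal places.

0.165 ≤ PN ≤ 0.862

Let p₁ = 0.589, p₀ = 0.492.
Under exogeneity alone the bounds on PN are max{0,(p₁−p₀)/p₁} ≤ PN ≤ min{1,(1−p₀)/p₁}.
  lower = (p₁ − p₀)/p₁ = 0.097 / 0.589 ≈ 0.1647
  upper = min{1, (1 − p₀)/p₁} = 0.508 / 0.589 ≈ 0.8625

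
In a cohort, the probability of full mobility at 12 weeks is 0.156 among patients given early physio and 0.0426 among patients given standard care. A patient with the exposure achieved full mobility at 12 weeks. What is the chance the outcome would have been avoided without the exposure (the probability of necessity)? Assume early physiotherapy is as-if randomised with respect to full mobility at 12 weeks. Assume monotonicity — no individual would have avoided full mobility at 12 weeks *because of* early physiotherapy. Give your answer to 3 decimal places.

Let p₁ = 0.156, p₀ = 0.0426.
Under exogeneity and monotonicity, PN = (p₁ − p₀) / p₁.
PN = (0.156 − 0.0426) / 0.156 = 0.1134 / 0.156 ≈ 0.7269

PN ≈ 0.727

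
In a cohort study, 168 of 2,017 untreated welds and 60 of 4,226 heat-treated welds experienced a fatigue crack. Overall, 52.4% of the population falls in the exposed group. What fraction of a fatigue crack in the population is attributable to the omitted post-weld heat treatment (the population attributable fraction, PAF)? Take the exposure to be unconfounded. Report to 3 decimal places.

PAF ≈ 0.718

p₁ = P(outcome | exposed) = 168/2017 = 0.083292
p₀ = P(outcome | unexposed) = 60/4226 = 0.014198
Overall risk P(Y=1) = π·p₁ + (1−π)·p₀ = 0.524×0.083292 + 0.476×0.014198 = 0.050403.
Under exogeneity, PAF = [P(Y=1) − p₀] / P(Y=1).
PAF = (0.050403 − 0.014198) / 0.050403 ≈ 0.7183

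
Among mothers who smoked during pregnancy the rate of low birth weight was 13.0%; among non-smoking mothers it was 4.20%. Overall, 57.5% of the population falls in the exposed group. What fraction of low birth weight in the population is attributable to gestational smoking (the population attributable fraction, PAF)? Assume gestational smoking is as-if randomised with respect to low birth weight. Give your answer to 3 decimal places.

p₁ = 0.13, p₀ = 0.042.
Overall risk P(Y=1) = π·p₁ + (1−π)·p₀ = 0.575×0.13 + 0.425×0.042 = 0.0926.
Under exogeneity, PAF = [P(Y=1) − p₀] / P(Y=1).
PAF = (0.0926 − 0.042) / 0.0926 ≈ 0.5464

PAF ≈ 0.546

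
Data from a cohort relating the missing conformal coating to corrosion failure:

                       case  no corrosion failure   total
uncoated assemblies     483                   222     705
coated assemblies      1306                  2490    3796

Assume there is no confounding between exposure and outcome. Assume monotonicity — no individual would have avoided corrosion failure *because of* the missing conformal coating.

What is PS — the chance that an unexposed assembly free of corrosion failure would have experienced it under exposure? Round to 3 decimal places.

p₁ = P(outcome | exposed) = 483/705 = 0.68511
p₀ = P(outcome | unexposed) = 1306/3796 = 0.34405
Under exogeneity and monotonicity, PS = (p₁ − p₀)/(1 − p₀).
PS = (0.68511 − 0.34405) / 0.65595 ≈ 0.5199

PS ≈ 0.520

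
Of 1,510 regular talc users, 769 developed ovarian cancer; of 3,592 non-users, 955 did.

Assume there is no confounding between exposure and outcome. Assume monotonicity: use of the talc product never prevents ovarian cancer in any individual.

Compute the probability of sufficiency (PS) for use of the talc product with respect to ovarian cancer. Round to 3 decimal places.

p₁ = P(outcome | exposed) = 769/1510 = 0.50927
p₀ = P(outcome | unexposed) = 955/3592 = 0.26587
Under exogeneity and monotonicity, PS = (p₁ − p₀) / (1 − p₀).
PS = (0.50927 − 0.26587) / (1 − 0.26587) = 0.2434 / 0.73413 ≈ 0.3316

PS ≈ 0.332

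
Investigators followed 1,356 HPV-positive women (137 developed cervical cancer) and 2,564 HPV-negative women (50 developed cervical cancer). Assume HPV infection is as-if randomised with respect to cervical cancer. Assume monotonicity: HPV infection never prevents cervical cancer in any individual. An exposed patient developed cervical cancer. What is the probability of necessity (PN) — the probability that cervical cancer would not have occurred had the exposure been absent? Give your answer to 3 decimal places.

p₁ = P(outcome | exposed) = 137/1356 = 0.10103
p₀ = P(outcome | unexposed) = 50/2564 = 0.019501
Under exogeneity and monotonicity, PN = (p₁ − p₀) / p₁.
PN = (0.10103 − 0.019501) / 0.10103 = 0.081532 / 0.10103 ≈ 0.8070

PN ≈ 0.807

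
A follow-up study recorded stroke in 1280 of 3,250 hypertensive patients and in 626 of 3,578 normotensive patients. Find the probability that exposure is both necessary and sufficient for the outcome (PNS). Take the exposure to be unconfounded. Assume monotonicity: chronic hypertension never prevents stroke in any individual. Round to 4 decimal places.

p₁ = P(outcome | exposed) = 1280/3250 = 0.39385
p₀ = P(outcome | unexposed) = 626/3578 = 0.17496
Under exogeneity and monotonicity, PNS = p₁ − p₀.
PNS = 0.39385 − 0.17496 = 0.21889

PNS ≈ 0.2189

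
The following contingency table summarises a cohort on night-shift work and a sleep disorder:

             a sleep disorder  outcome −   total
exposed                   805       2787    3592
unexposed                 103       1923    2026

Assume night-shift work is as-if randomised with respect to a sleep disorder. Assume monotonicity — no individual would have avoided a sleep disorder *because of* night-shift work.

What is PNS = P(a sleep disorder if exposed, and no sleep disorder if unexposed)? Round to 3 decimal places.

p₁ = P(outcome | exposed) = 805/3592 = 0.22411
p₀ = P(outcome | unexposed) = 103/2026 = 0.050839
Under exogeneity and monotonicity, PNS = p₁ − p₀.
PNS = 0.22411 − 0.050839 = 0.17327

PNS ≈ 0.173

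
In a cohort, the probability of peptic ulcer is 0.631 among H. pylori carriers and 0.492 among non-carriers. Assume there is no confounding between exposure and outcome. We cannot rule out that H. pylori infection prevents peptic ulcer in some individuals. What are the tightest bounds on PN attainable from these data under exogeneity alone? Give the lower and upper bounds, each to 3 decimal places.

0.220 ≤ PN ≤ 0.805

Let p₁ = 0.631, p₀ = 0.492.
Under exogeneity alone the bounds on PN are max{0,(p₁−p₀)/p₁} ≤ PN ≤ min{1,(1−p₀)/p₁}.
  lower = (p₁ − p₀)/p₁ = 0.139 / 0.631 ≈ 0.2203
  upper = min{1, (1 − p₀)/p₁} = 0.508 / 0.631 ≈ 0.8051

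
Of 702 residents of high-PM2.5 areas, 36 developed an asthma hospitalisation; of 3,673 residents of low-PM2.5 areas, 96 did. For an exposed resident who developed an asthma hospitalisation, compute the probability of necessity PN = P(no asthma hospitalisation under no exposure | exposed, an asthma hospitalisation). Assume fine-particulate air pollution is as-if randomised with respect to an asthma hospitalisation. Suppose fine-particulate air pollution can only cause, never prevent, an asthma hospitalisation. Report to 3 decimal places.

PN ≈ 0.490

p₁ = P(outcome | exposed) = 36/702 = 0.051282
p₀ = P(outcome | unexposed) = 96/3673 = 0.026137
Under exogeneity and monotonicity, PN = (p₁ − p₀) / p₁.
PN = (0.051282 − 0.026137) / 0.051282 = 0.025145 / 0.051282 ≈ 0.4903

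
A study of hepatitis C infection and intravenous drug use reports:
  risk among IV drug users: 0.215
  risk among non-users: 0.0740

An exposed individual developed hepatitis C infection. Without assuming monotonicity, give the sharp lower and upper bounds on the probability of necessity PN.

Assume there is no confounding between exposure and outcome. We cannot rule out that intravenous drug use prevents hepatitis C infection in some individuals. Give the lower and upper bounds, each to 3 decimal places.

0.656 ≤ PN ≤ 1.000

Let p₁ = 0.215, p₀ = 0.074.
Under exogeneity alone the bounds on PN are max{0,(p₁−p₀)/p₁} ≤ PN ≤ min{1,(1−p₀)/p₁}.
  lower = (p₁ − p₀)/p₁ = 0.141 / 0.215 ≈ 0.6558
  upper = min{1, (1 − p₀)/p₁} = 0.926 / 0.215 ≈ 4.3070 → capped at 1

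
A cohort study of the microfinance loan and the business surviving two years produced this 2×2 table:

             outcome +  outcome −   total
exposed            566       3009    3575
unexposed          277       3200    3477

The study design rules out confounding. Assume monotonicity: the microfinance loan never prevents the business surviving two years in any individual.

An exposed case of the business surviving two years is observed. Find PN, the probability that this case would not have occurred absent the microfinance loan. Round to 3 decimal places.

p₁ = P(outcome | exposed) = 566/3575 = 0.15832
p₀ = P(outcome | unexposed) = 277/3477 = 0.079666
Under exogeneity and monotonicity, PN = (p₁ − p₀)/p₁.
PN = (0.15832 − 0.079666) / 0.15832 ≈ 0.4968

PN ≈ 0.497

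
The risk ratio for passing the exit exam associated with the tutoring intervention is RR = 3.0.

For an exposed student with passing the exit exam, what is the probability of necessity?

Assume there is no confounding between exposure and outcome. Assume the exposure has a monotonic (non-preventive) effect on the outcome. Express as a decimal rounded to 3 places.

PN ≈ 0.667

Under exogeneity and monotonicity, PN = (RR − 1) / RR = 1 − 1/RR.
PN = (3.0 − 1) / 3.0 = 2 / 3.0 ≈ 0.6667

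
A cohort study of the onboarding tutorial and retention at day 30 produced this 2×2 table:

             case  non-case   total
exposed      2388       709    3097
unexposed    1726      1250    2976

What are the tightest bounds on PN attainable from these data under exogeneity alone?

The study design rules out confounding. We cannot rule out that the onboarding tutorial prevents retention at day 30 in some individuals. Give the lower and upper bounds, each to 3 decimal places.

0.248 ≤ PN ≤ 0.545

p₁ = P(outcome | exposed) = 2388/3097 = 0.77107
p₀ = P(outcome | unexposed) = 1726/2976 = 0.57997
Under exogeneity alone the bounds on PN are max{0,(p₁−p₀)/p₁} ≤ PN ≤ min{1,(1−p₀)/p₁}.
  lower = (p₁ − p₀)/p₁ = 0.1911 / 0.77107 ≈ 0.2478
  upper = min{1, (1 − p₀)/p₁} = 0.42003 / 0.77107 ≈ 0.5447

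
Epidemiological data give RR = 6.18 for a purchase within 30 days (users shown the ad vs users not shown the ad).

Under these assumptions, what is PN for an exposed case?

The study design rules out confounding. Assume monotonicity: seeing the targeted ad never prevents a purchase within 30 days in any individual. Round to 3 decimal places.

Under exogeneity and monotonicity, PN = (RR − 1) / RR = 1 − 1/RR.
PN = (6.18 − 1) / 6.18 = 5.18 / 6.18 ≈ 0.8382

PN ≈ 0.838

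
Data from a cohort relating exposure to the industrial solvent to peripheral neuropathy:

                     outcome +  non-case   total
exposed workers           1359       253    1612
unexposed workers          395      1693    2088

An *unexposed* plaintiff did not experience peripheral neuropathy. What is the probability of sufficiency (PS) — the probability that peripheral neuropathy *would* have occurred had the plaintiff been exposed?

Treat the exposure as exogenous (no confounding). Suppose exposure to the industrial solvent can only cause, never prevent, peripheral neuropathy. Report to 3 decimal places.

p₁ = P(outcome | exposed) = 1359/1612 = 0.84305
p₀ = P(outcome | unexposed) = 395/2088 = 0.18918
Under exogeneity and monotonicity, PS = (p₁ − p₀) / (1 − p₀).
PS = (0.84305 − 0.18918) / (1 − 0.18918) = 0.65388 / 0.81082 ≈ 0.8064

PS ≈ 0.806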